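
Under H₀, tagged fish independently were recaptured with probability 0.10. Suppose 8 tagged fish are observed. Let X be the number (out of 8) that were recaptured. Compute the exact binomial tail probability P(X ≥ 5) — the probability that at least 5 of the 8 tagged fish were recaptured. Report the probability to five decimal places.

X is binomial with n = 8 and p = 0.10.
P(X ≥ 5) = C(8,5)·0.10^5·0.90^3 + C(8,6)·0.10^6·0.90^2 + C(8,7)·0.10^7·0.90^1 + C(8,8)·0.10^8·0.90^0.
= 0.000408 + 0.000023 + 0.000001 + 0.000000 = 0.00043.

P = 0.00043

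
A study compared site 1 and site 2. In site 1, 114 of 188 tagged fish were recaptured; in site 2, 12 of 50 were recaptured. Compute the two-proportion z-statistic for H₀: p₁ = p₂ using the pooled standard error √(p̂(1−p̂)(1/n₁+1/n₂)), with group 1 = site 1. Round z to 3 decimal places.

z = 4.613

p̂₁ = 114/188 = 0.60638, p̂₂ = 12/50 = 0.24000.
Pooling: p̂ = 126/238 = 0.52941.
Pooled SE = √[0.2491349·0.02531915] ≈ 0.079422.
z = (p̂₁ − p̂₂)/SE = (0.60638 − 0.24000)/0.079422 = 0.36638/0.079422 = 4.613.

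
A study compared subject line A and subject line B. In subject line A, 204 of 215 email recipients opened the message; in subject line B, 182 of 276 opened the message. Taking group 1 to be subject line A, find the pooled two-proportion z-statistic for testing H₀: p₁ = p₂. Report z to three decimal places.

z = 7.760

p̂₁ = 204/215 = 0.94884, p̂₂ = 182/276 = 0.65942.
Pooled p̂ = (204+182)/(215+276) = 386/491 = 0.78615.
Pooled SE = √[0.1681178·0.00827435] ≈ 0.037297.
z = (p̂₁ − p̂₂)/SE = (0.94884 − 0.65942)/0.037297 = 0.28942/0.037297 = 7.760.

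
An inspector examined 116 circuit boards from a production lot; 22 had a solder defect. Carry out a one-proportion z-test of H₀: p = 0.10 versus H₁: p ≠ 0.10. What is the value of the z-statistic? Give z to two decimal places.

z = 3.22

The sample proportion is 22/116 = 0.18966.
SE₀ = √(0.10·0.90/116) = 0.027854.
Test statistic: z = 0.08966/0.027854 = 3.22.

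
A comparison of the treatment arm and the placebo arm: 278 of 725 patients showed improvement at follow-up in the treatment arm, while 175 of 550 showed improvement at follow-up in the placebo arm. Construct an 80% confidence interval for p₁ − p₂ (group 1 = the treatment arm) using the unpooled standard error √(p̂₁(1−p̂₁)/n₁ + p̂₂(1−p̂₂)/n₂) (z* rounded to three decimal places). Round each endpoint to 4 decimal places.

(0.0309, 0.0997)

p̂₁ = 278/725 = 0.38345, p̂₂ = 175/550 = 0.31818; p̂₁ − p̂₂ = 0.06527.
Unpooled SE = √(p̂₁(1−p̂₁)/n₁ + p̂₂(1−p̂₂)/n₂) = √(0.000326091 + 0.000394440) = 0.026843.
For 80% confidence, z* = 1.282. Margin = 1.282·0.026843 = 0.03441.
CI: 0.06527 ± 0.03441 = (0.0309, 0.0997).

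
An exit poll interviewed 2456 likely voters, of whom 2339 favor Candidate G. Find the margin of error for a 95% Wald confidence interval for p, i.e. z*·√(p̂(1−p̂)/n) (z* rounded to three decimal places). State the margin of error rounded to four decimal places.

The sample proportion is 2339/2456 = 0.95236.
SE = √(p̂(1−p̂)/n) = √(0.045369/2456) = 0.004298.
The 95% critical value is z* = 1.960.
ME = 1.960·0.004298 = 0.0084.

ME = 0.0084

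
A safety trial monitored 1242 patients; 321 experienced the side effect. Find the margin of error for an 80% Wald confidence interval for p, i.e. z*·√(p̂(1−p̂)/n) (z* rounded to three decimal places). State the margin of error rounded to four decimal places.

ME = 0.0159

The sample proportion is 321/1242 = 0.25845.
SE(p̂) = √(0.25845·0.74155/1242) = 0.012422.
The 80% critical value is z* = 1.282.
So ME = 0.0159.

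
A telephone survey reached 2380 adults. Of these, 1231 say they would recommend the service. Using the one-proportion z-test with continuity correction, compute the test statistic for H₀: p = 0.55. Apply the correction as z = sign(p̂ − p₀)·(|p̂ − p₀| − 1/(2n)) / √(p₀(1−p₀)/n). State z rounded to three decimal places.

Sample proportion p̂ = 1231/2380 = 0.51723. p̂ − p₀ = -0.032773.
1/(2n) = 0.000210.
Corrected numerator: |-0.032773| − 0.000210 = 0.032563.
SE₀ = √(0.55·0.45/2380) = 0.010198.
z = (−)0.032563/0.010198 = -3.193.

z = -3.193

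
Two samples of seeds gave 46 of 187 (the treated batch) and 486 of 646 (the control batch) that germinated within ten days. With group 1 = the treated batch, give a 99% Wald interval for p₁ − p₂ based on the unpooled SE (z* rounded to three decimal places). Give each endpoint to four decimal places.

(-0.5985, -0.4142)

p̂₁ = 46/187 = 0.24599, p̂₂ = 486/646 = 0.75232; p̂₁ − p̂₂ = -0.50633.
SE = √(0.000991864 + 0.000288442) = √0.001280306 = 0.035781.
z* = 2.576 at the 99% level. Margin = 2.576·0.035781 = 0.09217.
Interval: -0.50633 ± 0.09217 → (-0.5985, -0.4142).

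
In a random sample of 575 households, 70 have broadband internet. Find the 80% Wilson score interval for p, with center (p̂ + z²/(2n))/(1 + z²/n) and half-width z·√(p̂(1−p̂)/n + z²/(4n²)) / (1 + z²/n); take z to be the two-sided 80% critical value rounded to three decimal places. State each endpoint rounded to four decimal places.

(0.1053, 0.1403)

p̂ = 70/575 = 0.12174; z = 1.282, so z² = 1.643524.
1 + z²/n = 1.002858.
Center = (0.12174 + 0.001429)/1.002858 = 0.12282.
Radicand: p̂(1−p̂)/n + z²/(4n²) = 0.000185946 + 0.000001243 = 0.000187189.
Half-width = 1.282·√0.000187189/1.002858 = 0.01749.
CI: 0.12282 ± 0.01749 = (0.1053, 0.1403).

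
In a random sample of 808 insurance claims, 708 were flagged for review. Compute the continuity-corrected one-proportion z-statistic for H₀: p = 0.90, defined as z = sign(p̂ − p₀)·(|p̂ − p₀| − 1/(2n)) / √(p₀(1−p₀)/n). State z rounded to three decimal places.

z = -2.193

Sample proportion p̂ = 708/808 = 0.87624. p̂ − p₀ = -0.023762.
1/(2n) = 0.000619.
Corrected numerator: |-0.023762| − 0.000619 = 0.023143.
SE₀ = √(0.90·0.10/808) = 0.010554.
z = (−)0.023143/0.010554 = -2.193.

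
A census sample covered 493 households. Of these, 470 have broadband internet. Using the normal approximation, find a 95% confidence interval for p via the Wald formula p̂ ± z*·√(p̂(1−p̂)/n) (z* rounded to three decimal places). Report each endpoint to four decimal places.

The sample proportion is 470/493 = 0.95335.
Standard error of p̂: √(0.044477/493) = √0.000090216 = 0.009498.
The 95% critical value is z* = 1.960.
Margin = 1.960·0.009498 = 0.01862.
CI: 0.95335 ± 0.01862 = (0.9347, 0.9720).

(0.9347, 0.9720)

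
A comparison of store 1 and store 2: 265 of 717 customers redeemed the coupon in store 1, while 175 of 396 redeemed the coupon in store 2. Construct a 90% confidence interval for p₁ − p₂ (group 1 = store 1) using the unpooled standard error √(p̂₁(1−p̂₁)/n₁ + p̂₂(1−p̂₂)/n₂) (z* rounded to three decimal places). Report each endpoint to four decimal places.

p̂₁ = 0.36960, p̂₂ = 0.44192, so the observed difference is -0.07232.
Unpooled SE = √(p̂₁(1−p̂₁)/n₁ + p̂₂(1−p̂₂)/n₂) = √(0.000324958 + 0.000622794) = 0.030786.
The 90% critical value is z* = 1.645. Margin = 1.645·0.030786 = 0.05064.
CI: -0.07232 ± 0.05064 = (-0.1230, -0.0217).

(-0.1230, -0.0217)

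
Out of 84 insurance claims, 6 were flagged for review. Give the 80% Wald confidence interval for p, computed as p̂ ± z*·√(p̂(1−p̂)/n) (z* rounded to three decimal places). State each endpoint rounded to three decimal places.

Sample proportion p̂ = 6/84 = 0.07143.
SE(p̂) = √(0.07143·0.92857/84) = 0.028100.
For 80% confidence, z* = 1.282.
Margin = 1.282·0.028100 = 0.03602.
So the interval runs from 0.035 to 0.107.

(0.035, 0.107)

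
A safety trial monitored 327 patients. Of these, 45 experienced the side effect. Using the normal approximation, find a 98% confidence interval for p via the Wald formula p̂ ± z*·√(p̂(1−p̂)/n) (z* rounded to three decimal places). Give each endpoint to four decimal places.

(0.0933, 0.1819)

Sample proportion p̂ = 45/327 = 0.13761.
Standard error of p̂: √(0.118677/327) = √0.000362926 = 0.019051.
For 98% confidence, z* = 2.326.
Margin = 2.326·0.019051 = 0.04431.
CI: 0.13761 ± 0.04431 = (0.0933, 0.1819).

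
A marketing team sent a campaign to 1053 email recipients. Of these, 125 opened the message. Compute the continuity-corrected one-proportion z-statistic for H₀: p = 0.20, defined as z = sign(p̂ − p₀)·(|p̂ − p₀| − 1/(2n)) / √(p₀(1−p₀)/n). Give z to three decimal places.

z = -6.556

With x = 125 successes in n = 1053, p̂ = 0.11871. p̂ − p₀ = -0.081292.
Continuity correction 1/(2n) = 1/2106 = 0.000475.
Corrected numerator: |-0.081292| − 0.000475 = 0.080817.
Null standard error: √(0.20·0.80/1053) = √0.000151947 = 0.012327.
z = (−)0.080817/0.012327 = -6.556.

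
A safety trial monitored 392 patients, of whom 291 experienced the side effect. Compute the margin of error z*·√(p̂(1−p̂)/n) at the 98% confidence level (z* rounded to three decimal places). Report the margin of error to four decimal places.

ME = 0.0514

p̂ = 291/392 = 0.74235.
Standard error of p̂: √(0.191268/392) = √0.000487928 = 0.022089.
The 98% critical value is z* = 2.326.
Margin of error = z*·SE = 2.326 × 0.022089 = 0.0514.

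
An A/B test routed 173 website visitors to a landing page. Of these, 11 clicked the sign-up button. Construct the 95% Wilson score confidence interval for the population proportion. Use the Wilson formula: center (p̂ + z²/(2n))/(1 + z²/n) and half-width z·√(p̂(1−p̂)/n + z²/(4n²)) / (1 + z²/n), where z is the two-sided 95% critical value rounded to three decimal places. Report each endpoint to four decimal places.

p̂ = 11/173 = 0.06358; z = 1.960, so z² = 3.841600.
1 + z²/n = 1.022206.
Adjusted center: (0.06358 + z²/(2n))/1.022206 = 0.07306.
Radicand: p̂(1−p̂)/n + z²/(4n²) = 0.000344167 + 0.000032089 = 0.000376256.
Half-width = z·√(radicand)/denom = 1.960·0.019397/1.022206 = 0.03719.
CI: 0.07306 ± 0.03719 = (0.0359, 0.1103).

(0.0359, 0.1103)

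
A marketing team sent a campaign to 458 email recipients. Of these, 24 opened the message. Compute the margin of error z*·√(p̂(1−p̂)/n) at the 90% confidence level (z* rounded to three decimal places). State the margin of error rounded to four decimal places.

The sample proportion is 24/458 = 0.05240.
Standard error of p̂: √(0.049656/458) = √0.000108419 = 0.010412.
z* = 1.645 at the 90% level.
ME = 1.645·0.010412 = 0.0171.

ME = 0.0171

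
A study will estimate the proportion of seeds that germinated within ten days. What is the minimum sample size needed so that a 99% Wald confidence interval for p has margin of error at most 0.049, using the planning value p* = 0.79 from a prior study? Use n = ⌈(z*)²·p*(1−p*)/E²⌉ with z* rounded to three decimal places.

The 99% critical value is z* = 2.576.
p*(1−p*) = 0.1659.
Required n before rounding: 6.635776 × 0.1659 / 0.049² = 458.507.
⌈458.507⌉ = 459.

n = 459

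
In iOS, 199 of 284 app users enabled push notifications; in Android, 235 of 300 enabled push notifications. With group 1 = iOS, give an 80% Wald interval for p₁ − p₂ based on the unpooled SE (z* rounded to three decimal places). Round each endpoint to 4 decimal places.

(-0.1289, -0.0363)

p̂₁ = 199/284 = 0.70070, p̂₂ = 235/300 = 0.78333; p̂₁ − p̂₂ = -0.08263.
Unpooled SE = √(p̂₁(1−p̂₁)/n₁ + p̂₂(1−p̂₂)/n₂) = √(0.000738443 + 0.000565741) = 0.036113.
The 80% critical value is z* = 1.282. Margin = 1.282·0.036113 = 0.04630.
CI: -0.08263 ± 0.04630 = (-0.1289, -0.0363).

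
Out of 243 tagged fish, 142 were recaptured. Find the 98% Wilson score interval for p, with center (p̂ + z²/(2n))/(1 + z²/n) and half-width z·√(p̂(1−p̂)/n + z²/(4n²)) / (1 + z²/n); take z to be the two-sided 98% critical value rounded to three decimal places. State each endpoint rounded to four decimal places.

Here p̂ = 142/243 = 0.58436 and z = 2.326 (z² = 5.410276).
Denominator 1 + z²/n = 1 + 5.410276/243 = 1.022265.
Adjusted center: (0.58436 + z²/(2n))/1.022265 = 0.58252.
Radicand: p̂(1−p̂)/n + z²/(4n²) = 0.000999519 + 0.000022906 = 0.001022425.
Half-width = 2.326·√0.001022425/1.022265 = 0.07275.
Interval: 0.58252 ± 0.07275 → (0.5098, 0.6553).

(0.5098, 0.6553)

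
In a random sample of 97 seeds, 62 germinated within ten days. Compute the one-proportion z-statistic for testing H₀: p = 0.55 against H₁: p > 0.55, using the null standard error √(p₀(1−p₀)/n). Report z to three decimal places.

z = 1.765

The sample proportion is 62/97 = 0.63918.
Null standard error: √(0.55·0.45/97) = √0.002551546 = 0.050513.
Test statistic: z = 0.08918/0.050513 = 1.765.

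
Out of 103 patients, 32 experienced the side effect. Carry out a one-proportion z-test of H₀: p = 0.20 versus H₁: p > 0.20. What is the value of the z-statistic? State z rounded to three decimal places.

z = 2.808

p̂ = 32/103 = 0.31068.
Null standard error: √(0.20·0.80/103) = √0.001553398 = 0.039413.
Test statistic: z = 0.11068/0.039413 = 2.808.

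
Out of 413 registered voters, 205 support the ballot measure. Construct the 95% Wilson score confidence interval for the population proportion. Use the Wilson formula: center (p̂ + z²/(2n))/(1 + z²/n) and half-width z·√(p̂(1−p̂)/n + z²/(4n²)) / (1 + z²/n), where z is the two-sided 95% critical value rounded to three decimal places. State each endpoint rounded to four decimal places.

(0.4484, 0.5444)

Here p̂ = 205/413 = 0.49637 and z = 1.960 (z² = 3.841600).
1 + z²/n = 1.009302.
Adjusted center: (0.49637 + z²/(2n))/1.009302 = 0.49640.
Radicand: p̂(1−p̂)/n + z²/(4n²) = 0.000605295 + 0.000005631 = 0.000610926.
Half-width = 1.960·√0.000610926/1.009302 = 0.04800.
CI: 0.49640 ± 0.04800 = (0.4484, 0.5444).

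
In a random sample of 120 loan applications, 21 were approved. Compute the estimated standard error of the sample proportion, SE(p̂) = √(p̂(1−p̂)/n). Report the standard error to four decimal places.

Sample proportion p̂ = 21/120 = 0.17500.
p̂(1−p̂) = 0.144375.
Dividing by n and taking the root: √0.001203125 = 0.0347.

SE = 0.0347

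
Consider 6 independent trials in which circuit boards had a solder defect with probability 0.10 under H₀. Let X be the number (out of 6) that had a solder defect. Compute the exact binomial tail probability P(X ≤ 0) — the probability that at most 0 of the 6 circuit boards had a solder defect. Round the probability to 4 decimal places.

X is binomial with n = 6 and p = 0.10.
P(X ≤ 0) = C(6,0)·0.10^0·0.90^6.
= 0.531441 = 0.5314.

P = 0.5314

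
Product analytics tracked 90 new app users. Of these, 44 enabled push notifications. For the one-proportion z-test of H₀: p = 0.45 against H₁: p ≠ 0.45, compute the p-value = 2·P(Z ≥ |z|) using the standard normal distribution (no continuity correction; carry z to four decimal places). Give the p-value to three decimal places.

p-value = 0.458

p̂ = 44/90 = 0.48889.
Null standard error: √(0.45·0.55/90) = √0.002750000 = 0.052440.
Test statistic (full precision, shown to 4 dp): z = (44/90 − 0.45)/SE₀ ≈ 0.7416.
From the standard normal, 2·P(Z ≥ |z|) = 0.458.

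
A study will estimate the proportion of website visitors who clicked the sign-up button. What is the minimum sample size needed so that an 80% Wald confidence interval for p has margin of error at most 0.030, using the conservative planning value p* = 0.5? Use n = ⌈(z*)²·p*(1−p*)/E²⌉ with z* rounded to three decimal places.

n = 457

For 80% confidence, z* = 1.282.
p*(1−p*) = 0.50·0.50 = 0.2500.
Required n before rounding: 1.643524 × 0.2500 / 0.030² = 456.534.
⌈456.534⌉ = 457.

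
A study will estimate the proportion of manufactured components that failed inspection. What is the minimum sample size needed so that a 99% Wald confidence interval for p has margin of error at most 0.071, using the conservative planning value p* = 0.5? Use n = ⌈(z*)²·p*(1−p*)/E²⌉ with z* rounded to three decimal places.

n = 330

The 99% critical value is z* = 2.576.
p*(1−p*) = 0.50·0.50 = 0.2500.
(z*)²·p*(1−p*)/E² = 6.635776·0.2500/0.005041 = 329.090.
Rounding up, n = 330.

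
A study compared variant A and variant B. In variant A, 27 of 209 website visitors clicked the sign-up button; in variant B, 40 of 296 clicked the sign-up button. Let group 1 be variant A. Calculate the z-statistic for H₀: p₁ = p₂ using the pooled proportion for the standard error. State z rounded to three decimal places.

Sample proportions: p̂₁ = 27/209 = 0.12919 and p̂₂ = 40/296 = 0.13514.
Pooling: p̂ = 67/505 = 0.13267.
Pooled SE = √[0.1150711·0.00816307] ≈ 0.030649.
z = (p̂₁ − p̂₂)/SE = (0.12919 − 0.13514)/0.030649 = -0.00595/0.030649 = -0.194.

z = -0.194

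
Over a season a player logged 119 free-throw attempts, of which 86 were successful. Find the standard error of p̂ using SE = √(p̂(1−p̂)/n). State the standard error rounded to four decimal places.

SE = 0.0410

Sample proportion p̂ = 86/119 = 0.72269.
p̂(1−p̂) = 0.72269·0.27731 = 0.200409.
SE = √(0.200409/119) = √0.001684109 = 0.0410.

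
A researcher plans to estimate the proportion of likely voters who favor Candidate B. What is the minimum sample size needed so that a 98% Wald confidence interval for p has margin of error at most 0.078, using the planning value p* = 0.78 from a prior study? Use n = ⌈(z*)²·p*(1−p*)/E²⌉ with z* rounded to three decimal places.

z* = 2.326 at the 98% level.
p*(1−p*) = 0.1716.
(z*)²·p*(1−p*)/E² = 5.410276·0.1716/0.006084 = 152.598.
Rounding up, n = 153.

n = 153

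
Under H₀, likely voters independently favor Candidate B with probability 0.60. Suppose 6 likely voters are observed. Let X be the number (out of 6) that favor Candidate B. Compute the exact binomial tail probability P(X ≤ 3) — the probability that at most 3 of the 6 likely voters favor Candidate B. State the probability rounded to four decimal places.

P = 0.4557

X ~ Binomial(n=6, p=0.60).
P(X ≤ 3) = C(6,0)·0.60^0·0.40^6 + C(6,1)·0.60^1·0.40^5 + C(6,2)·0.60^2·0.40^4 + C(6,3)·0.60^3·0.40^3.
= 0.004096 + 0.036864 + 0.138240 + 0.276480 = 0.4557.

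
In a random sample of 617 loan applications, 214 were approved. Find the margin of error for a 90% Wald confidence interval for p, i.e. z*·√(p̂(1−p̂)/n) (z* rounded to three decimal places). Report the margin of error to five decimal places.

ME = 0.03152

Sample proportion p̂ = 214/617 = 0.34684.
SE(p̂) = √(0.34684·0.65316/617) = 0.019162.
The 90% critical value is z* = 1.645.
ME = 1.645·0.019162 = 0.03152.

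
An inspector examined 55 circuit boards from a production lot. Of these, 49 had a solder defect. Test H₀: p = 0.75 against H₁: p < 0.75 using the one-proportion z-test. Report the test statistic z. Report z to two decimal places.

z = 2.41

The sample proportion is 49/55 = 0.89091.
SE₀ = √(0.75·0.25/55) = 0.058387.
Test statistic: z = 0.14091/0.058387 = 2.41.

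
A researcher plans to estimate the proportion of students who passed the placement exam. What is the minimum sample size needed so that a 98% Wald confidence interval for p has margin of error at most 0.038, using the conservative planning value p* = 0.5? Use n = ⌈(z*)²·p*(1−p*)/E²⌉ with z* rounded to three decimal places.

For 98% confidence, z* = 2.326.
p*(1−p*) = 0.50·0.50 = 0.2500.
(z*)²·p*(1−p*)/E² = 5.410276·0.2500/0.001444 = 936.682.
⌈936.682⌉ = 937.

n = 937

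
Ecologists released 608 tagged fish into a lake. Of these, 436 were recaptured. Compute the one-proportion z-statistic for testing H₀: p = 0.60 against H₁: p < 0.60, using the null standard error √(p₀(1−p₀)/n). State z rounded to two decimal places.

z = 5.89

The sample proportion is 436/608 = 0.71711.
Null standard error: √(0.60·0.40/608) = √0.000394737 = 0.019868.
Test statistic: z = 0.11711/0.019868 = 5.89.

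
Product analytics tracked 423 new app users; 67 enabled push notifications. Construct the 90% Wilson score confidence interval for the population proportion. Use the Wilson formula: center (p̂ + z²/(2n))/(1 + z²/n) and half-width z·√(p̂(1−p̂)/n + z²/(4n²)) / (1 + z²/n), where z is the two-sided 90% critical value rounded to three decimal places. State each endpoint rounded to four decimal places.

(0.1314, 0.1898)

Here p̂ = 67/423 = 0.15839 and z = 1.645 (z² = 2.706025).
1 + z²/n = 1.006397.
Center = (0.15839 + 0.003199)/1.006397 = 0.16056.
Radicand: p̂(1−p̂)/n + z²/(4n²) = 0.000315140 + 0.000003781 = 0.000318921.
Half-width = z·√(radicand)/denom = 1.645·0.017858/1.006397 = 0.02919.
Interval: 0.16056 ± 0.02919 → (0.1314, 0.1898).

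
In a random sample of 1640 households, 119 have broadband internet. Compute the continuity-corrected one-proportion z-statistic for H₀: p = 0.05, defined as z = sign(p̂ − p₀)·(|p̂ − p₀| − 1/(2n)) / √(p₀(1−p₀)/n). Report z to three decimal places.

z = 4.135

With x = 119 successes in n = 1640, p̂ = 0.07256. p̂ − p₀ = 0.022561.
Continuity correction 1/(2n) = 1/3280 = 0.000305.
Corrected numerator: |0.022561| − 0.000305 = 0.022256.
SE₀ = √(0.05·0.95/1640) = 0.005382.
z = (+)0.022256/0.005382 = 4.135.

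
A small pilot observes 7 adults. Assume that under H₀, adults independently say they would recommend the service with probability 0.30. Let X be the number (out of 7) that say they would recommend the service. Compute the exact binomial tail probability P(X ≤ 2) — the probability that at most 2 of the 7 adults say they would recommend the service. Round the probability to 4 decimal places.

X is binomial with n = 7 and p = 0.30.
P(X ≤ 2) = C(7,0)·0.30^0·0.70^7 + C(7,1)·0.30^1·0.70^6 + C(7,2)·0.30^2·0.70^5.
= 0.082354 + 0.247063 + 0.317652 = 0.6471.

P = 0.6471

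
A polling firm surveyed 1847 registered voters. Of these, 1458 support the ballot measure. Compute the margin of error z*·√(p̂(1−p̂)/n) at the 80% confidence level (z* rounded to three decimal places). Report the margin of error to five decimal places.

With x = 1458 successes in n = 1847, p̂ = 0.78939.
SE = √(p̂(1−p̂)/n) = √(0.166254/1847) = 0.009488.
The 80% critical value is z* = 1.282.
So ME = 0.01216.

ME = 0.01216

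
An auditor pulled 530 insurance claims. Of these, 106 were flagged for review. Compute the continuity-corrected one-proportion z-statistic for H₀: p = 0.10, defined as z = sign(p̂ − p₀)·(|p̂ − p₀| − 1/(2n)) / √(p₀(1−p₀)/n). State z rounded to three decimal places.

z = 7.602

Sample proportion p̂ = 106/530 = 0.20000. p̂ − p₀ = 0.100000.
Continuity correction 1/(2n) = 1/1060 = 0.000943.
Corrected numerator: |0.100000| − 0.000943 = 0.099057.
Null standard error: √(0.10·0.90/530) = √0.000169811 = 0.013031.
z = (+)0.099057/0.013031 = 7.602.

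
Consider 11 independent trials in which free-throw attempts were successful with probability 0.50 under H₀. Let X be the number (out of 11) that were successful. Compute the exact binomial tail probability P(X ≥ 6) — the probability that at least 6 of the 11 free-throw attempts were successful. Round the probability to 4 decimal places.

X is binomial with n = 11 and p = 0.50.
P(X ≥ 6) = Σ_{j=6}^{11} C(11,j)·0.50^j·0.50^{11−j}.
= 0.225586 + 0.161133 + 0.080566 + 0.026855 + 0.005371 + 0.000488 = 0.5000.

P = 0.5000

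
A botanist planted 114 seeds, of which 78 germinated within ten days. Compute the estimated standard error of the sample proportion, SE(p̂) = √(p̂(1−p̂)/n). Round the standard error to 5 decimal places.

SE = 0.04354

The sample proportion is 78/114 = 0.68421.
p̂(1−p̂) = 0.68421·0.31579 = 0.216067.
SE = √(0.216067/114) = √0.001895325 = 0.04354.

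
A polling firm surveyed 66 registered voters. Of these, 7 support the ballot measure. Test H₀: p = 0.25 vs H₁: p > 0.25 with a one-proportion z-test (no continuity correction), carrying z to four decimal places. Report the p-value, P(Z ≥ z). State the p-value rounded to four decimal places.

p̂ = 7/66 = 0.10606.
SE₀ = √(0.25·0.75/66) = 0.053300.
Test statistic (full precision, shown to 4 dp): z = (7/66 − 0.25)/SE₀ ≈ -2.7005.
p-value = P(Z ≥ z) with z = -2.7005 → 0.9965.

p-value = 0.9965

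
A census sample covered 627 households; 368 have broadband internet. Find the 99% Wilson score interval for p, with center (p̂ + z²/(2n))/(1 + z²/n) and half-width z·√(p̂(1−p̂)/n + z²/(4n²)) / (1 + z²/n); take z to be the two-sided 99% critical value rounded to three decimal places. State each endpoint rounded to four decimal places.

p̂ = 368/627 = 0.58692; z = 2.576, so z² = 6.635776.
Denominator 1 + z²/n = 1 + 6.635776/627 = 1.010583.
Center = (0.58692 + 0.005292)/1.010583 = 0.58601.
Radicand: p̂(1−p̂)/n + z²/(4n²) = 0.000386674 + 0.000004220 = 0.000390894.
Half-width = z·√(radicand)/denom = 2.576·0.019771/1.010583 = 0.05040.
CI: 0.58601 ± 0.05040 = (0.5356, 0.6364).

(0.5356, 0.6364)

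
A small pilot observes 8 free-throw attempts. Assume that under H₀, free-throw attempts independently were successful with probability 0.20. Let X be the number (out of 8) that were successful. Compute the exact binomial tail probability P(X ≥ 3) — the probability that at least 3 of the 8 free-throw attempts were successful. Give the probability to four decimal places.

X is binomial with n = 8 and p = 0.20.
P(X ≥ 3) = Σ_{j=3}^{8} C(8,j)·0.20^j·0.80^{8−j}.
= 0.146801 + 0.045875 + 0.009175 + 0.001147 + 0.000082 + 0.000003 = 0.2031.

P = 0.2031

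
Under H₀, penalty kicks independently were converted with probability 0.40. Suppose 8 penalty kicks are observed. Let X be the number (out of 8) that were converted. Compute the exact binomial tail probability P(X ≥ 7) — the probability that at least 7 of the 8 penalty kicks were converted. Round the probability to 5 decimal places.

P = 0.00852

X is binomial with n = 8 and p = 0.40.
P(X ≥ 7) = C(8,7)·0.40^7·0.60^1 + C(8,8)·0.40^8·0.60^0.
= 0.007864 + 0.000655 = 0.00852.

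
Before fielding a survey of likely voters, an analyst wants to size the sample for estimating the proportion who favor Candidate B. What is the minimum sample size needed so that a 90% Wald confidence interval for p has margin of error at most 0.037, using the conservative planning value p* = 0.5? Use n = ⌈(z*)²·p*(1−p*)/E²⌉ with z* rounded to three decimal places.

z* = 1.645 at the 90% level.
p*(1−p*) = 0.50·0.50 = 0.2500.
Required n before rounding: 2.706025 × 0.2500 / 0.037² = 494.161.
Rounding up, n = 495.

n = 495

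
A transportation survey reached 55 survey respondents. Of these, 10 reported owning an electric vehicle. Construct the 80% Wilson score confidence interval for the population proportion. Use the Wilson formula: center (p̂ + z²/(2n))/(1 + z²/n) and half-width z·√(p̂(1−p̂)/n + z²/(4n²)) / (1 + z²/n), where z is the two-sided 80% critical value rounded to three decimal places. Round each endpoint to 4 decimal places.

p̂ = 10/55 = 0.18182; z = 1.282, so z² = 1.643524.
1 + z²/n = 1.029882.
Adjusted center: (0.18182 + z²/(2n))/1.029882 = 0.19105.
Radicand: p̂(1−p̂)/n + z²/(4n²) = 0.002704733 + 0.000135828 = 0.002840561.
Half-width = 1.282·√0.002840561/1.029882 = 0.06634.
So the interval runs from 0.1247 to 0.2574.

(0.1247, 0.2574)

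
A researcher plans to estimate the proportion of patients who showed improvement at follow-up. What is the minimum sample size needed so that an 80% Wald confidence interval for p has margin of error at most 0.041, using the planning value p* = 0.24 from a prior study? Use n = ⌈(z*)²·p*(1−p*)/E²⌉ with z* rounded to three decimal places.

n = 179

The 80% critical value is z* = 1.282.
p*(1−p*) = 0.1824.
(z*)²·p*(1−p*)/E² = 1.643524·0.1824/0.001681 = 178.334.
⌈178.334⌉ = 179.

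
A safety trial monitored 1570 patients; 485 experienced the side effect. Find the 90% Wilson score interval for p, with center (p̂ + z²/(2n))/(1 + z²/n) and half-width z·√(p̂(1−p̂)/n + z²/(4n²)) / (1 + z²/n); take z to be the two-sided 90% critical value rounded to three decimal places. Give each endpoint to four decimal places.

(0.2901, 0.3284)

p̂ = 485/1570 = 0.30892; z = 1.645, so z² = 2.706025.
Denominator 1 + z²/n = 1 + 2.706025/1570 = 1.001724.
Center = (0.30892 + 0.000862)/1.001724 = 0.30925.
Radicand: p̂(1−p̂)/n + z²/(4n²) = 0.000135979 + 0.000000274 = 0.000136253.
Half-width = z·√(radicand)/denom = 1.645·0.011673/1.001724 = 0.01917.
CI: 0.30925 ± 0.01917 = (0.2901, 0.3284).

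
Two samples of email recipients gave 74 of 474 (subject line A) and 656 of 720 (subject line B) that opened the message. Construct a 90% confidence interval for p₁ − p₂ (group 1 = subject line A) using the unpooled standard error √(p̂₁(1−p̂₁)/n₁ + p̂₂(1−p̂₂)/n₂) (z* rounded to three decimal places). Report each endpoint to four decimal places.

(-0.7875, -0.7225)

p̂₁ = 74/474 = 0.15612, p̂₂ = 656/720 = 0.91111; p̂₁ − p̂₂ = -0.75499.
SE = √(0.000277944 + 0.000112483) = √0.000390427 = 0.019759.
z* = 1.645 at the 90% level. Margin = 1.645·0.019759 = 0.03250.
So the interval runs from -0.7875 to -0.7225.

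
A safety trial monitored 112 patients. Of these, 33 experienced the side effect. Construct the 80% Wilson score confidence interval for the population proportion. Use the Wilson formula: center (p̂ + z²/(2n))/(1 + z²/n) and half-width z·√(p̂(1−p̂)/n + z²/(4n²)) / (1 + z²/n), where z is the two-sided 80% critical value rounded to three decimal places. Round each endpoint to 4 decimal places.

(0.2427, 0.3525)

p̂ = 33/112 = 0.29464; z = 1.282, so z² = 1.643524.
1 + z²/n = 1.014674.
Center = (0.29464 + 0.007337)/1.014674 = 0.29761.
Radicand: p̂(1−p̂)/n + z²/(4n²) = 0.001855611 + 0.000032755 = 0.001888366.
Half-width = 1.282·√0.001888366/1.014674 = 0.05490.
CI: 0.29761 ± 0.05490 = (0.2427, 0.3525).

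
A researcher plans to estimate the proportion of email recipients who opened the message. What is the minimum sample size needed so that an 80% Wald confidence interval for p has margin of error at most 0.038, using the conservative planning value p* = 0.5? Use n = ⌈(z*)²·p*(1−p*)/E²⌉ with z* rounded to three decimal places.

z* = 1.282 at the 80% level.
p*(1−p*) = 0.2500.
Required n before rounding: 1.643524 × 0.2500 / 0.038² = 284.544.
Rounding up, n = 285.

n = 285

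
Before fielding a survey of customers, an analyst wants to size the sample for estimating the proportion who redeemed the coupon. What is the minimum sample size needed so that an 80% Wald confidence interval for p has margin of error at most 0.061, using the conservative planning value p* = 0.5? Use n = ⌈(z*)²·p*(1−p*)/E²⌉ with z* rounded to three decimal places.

n = 111

z* = 1.282 at the 80% level.
p*(1−p*) = 0.50·0.50 = 0.2500.
(z*)²·p*(1−p*)/E² = 1.643524·0.2500/0.003721 = 110.422.
⌈110.422⌉ = 111.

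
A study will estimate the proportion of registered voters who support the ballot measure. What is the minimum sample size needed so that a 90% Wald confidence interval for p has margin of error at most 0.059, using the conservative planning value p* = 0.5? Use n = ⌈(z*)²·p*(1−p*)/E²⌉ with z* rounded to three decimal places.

n = 195

The 90% critical value is z* = 1.645.
p*(1−p*) = 0.50·0.50 = 0.2500.
Required n before rounding: 2.706025 × 0.2500 / 0.059² = 194.343.
⌈194.343⌉ = 195.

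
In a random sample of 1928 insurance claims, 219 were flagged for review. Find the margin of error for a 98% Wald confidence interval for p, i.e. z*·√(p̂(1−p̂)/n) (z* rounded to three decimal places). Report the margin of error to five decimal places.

The sample proportion is 219/1928 = 0.11359.
SE = √(p̂(1−p̂)/n) = √(0.100687/1928) = 0.007227.
z* = 2.326 at the 98% level.
ME = 2.326·0.007227 = 0.01681.

ME = 0.01681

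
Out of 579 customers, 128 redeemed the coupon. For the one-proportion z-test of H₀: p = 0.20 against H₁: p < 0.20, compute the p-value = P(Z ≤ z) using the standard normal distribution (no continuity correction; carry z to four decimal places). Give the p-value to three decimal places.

p-value = 0.898

Sample proportion p̂ = 128/579 = 0.22107.
Null standard error: √(0.20·0.80/579) = √0.000276339 = 0.016623.
z = (p̂ − p₀)/SE = (128/579 − 0.20)/0.016623 ≈ 1.2675.
p-value = P(Z ≤ z) with z = 1.2675 → 0.898.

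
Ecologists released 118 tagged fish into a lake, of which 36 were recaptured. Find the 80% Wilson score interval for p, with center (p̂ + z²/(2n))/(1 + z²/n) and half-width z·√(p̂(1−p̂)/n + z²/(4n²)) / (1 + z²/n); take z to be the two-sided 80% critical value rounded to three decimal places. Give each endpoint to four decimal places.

Here p̂ = 36/118 = 0.30508 and z = 1.282 (z² = 1.643524).
Denominator 1 + z²/n = 1 + 1.643524/118 = 1.013928.
Center = (0.30508 + 0.006964)/1.013928 = 0.30776.
Radicand: p̂(1−p̂)/n + z²/(4n²) = 0.001796678 + 0.000029509 = 0.001826187.
Half-width = 1.282·√0.001826187/1.013928 = 0.05403.
So the interval runs from 0.2537 to 0.3618.

(0.2537, 0.3618)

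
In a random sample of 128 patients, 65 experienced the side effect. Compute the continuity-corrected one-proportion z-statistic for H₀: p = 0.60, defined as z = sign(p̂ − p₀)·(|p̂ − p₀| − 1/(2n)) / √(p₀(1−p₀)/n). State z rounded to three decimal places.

p̂ = 65/128 = 0.50781. p̂ − p₀ = -0.092187.
1/(2n) = 0.003906.
Corrected numerator: |-0.092187| − 0.003906 = 0.088281.
Under H₀, SE = √(p₀(1−p₀)/n) = √(0.60·0.40/128) = √0.001875000 = 0.043301.
z = (−)0.088281/0.043301 = -2.039.

z = -2.039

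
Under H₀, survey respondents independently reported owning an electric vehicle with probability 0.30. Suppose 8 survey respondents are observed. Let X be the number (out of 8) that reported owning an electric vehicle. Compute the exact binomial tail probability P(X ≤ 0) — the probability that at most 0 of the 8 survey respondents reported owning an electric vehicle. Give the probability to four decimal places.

P = 0.0576

X ~ Binomial(n=8, p=0.30).
P(X ≤ 0) = C(8,0)·0.30^0·0.70^8.
= 0.057648 = 0.0576.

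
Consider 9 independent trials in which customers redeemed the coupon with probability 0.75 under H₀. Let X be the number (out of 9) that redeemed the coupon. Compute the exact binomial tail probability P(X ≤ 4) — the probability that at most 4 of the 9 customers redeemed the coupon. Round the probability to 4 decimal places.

X is binomial with n = 9 and p = 0.75.
P(X ≤ 4) = Σ_{j=0}^{4} C(9,j)·0.75^j·0.25^{9−j}.
= 0.000004 + 0.000103 + 0.001236 + 0.008652 + 0.038933 = 0.0489.

P = 0.0489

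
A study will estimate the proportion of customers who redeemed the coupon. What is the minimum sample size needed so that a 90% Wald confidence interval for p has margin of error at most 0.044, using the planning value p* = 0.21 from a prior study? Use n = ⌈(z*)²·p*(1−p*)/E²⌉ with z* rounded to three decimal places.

For 90% confidence, z* = 1.645.
p*(1−p*) = 0.21·0.79 = 0.1659.
(z*)²·p*(1−p*)/E² = 2.706025·0.1659/0.001936 = 231.885.
Rounding up, n = 232.

n = 232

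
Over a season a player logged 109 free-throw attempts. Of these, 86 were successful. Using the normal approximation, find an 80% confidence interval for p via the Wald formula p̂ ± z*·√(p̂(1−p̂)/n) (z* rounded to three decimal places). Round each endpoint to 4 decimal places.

The sample proportion is 86/109 = 0.78899.
SE(p̂) = √(0.78899·0.21101/109) = 0.039082.
z* = 1.282 at the 80% level.
Margin = 1.282·0.039082 = 0.05010.
Interval: 0.78899 ± 0.05010 → (0.7389, 0.8391).

(0.7389, 0.8391)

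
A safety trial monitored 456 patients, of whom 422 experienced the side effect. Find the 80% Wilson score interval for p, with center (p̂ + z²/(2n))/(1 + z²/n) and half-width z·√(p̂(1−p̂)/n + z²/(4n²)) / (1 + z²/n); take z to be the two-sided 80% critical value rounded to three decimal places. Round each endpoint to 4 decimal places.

Here p̂ = 422/456 = 0.92544 and z = 1.282 (z² = 1.643524).
Denominator 1 + z²/n = 1 + 1.643524/456 = 1.003604.
Adjusted center: (0.92544 + z²/(2n))/1.003604 = 0.92391.
Radicand: p̂(1−p̂)/n + z²/(4n²) = 0.000151320 + 0.000001976 = 0.000153296.
Half-width = 1.282·√0.000153296/1.003604 = 0.01582.
Interval: 0.92391 ± 0.01582 → (0.9081, 0.9397).

(0.9081, 0.9397)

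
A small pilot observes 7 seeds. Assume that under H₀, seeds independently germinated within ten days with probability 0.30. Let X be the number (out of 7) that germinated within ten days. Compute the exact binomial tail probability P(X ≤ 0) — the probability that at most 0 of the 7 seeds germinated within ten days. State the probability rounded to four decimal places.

X ~ Binomial(n=7, p=0.30).
P(X ≤ 0) = C(7,0)·0.30^0·0.70^7.
= 0.082354 = 0.0824.

P = 0.0824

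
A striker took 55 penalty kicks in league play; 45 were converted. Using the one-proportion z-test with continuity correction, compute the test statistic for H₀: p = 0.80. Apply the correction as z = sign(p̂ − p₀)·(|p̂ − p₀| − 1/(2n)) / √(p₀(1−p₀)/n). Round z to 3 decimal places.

z = 0.169

Sample proportion p̂ = 45/55 = 0.81818. p̂ − p₀ = 0.018182.
Continuity correction 1/(2n) = 1/110 = 0.009091.
Corrected numerator: |0.018182| − 0.009091 = 0.009091.
SE₀ = √(0.80·0.20/55) = 0.053936.
z = +0.009091/0.053936 = 0.169.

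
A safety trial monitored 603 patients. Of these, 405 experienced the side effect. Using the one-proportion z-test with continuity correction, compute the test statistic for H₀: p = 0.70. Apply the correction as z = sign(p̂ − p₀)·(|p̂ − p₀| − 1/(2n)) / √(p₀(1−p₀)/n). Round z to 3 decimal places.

z = -1.475

Sample proportion p̂ = 405/603 = 0.67164. p̂ − p₀ = -0.028358.
1/(2n) = 0.000829.
Corrected numerator: |-0.028358| − 0.000829 = 0.027529.
SE₀ = √(0.70·0.30/603) = 0.018662.
z = −0.027529/0.018662 = -1.475.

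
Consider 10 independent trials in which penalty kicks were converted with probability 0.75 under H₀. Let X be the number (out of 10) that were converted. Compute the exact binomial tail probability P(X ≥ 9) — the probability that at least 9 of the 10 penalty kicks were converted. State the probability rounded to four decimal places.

X ~ Binomial(n=10, p=0.75).
P(X ≥ 9) = C(10,9)·0.75^9·0.25^1 + C(10,10)·0.75^10·0.25^0.
= 0.187712 + 0.056314 = 0.2440.

P = 0.2440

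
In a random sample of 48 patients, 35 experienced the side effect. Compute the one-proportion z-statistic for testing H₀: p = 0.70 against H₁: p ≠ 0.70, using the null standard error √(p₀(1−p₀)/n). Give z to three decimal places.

z = 0.441

With x = 35 successes in n = 48, p̂ = 0.72917.
SE₀ = √(0.70·0.30/48) = 0.066144.
Test statistic: z = 0.02917/0.066144 = 0.441.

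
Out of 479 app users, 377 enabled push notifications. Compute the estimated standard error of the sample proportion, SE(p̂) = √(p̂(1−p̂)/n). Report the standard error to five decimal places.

p̂ = 377/479 = 0.78706.
p̂(1−p̂) = 0.167597.
SE = √(0.167597/479) = 0.01871.

SE = 0.01871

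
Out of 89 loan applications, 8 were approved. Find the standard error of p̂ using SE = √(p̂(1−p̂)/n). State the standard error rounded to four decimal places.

p̂ = 8/89 = 0.08989.
p̂(1−p̂) = 0.081810.
SE = √(0.081810/89) = 0.0303.

SE = 0.0303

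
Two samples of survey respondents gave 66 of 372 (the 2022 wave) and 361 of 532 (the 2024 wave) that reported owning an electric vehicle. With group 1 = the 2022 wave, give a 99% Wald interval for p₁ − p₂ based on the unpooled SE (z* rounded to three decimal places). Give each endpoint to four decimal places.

p̂₁ = 0.17742, p̂₂ = 0.67857, so the observed difference is -0.50115.
Unpooled SE = √(p̂₁(1−p̂₁)/n₁ + p̂₂(1−p̂₂)/n₂) = √(0.000392316 + 0.000409985) = 0.028325.
The 99% critical value is z* = 2.576. Margin = 2.576·0.028325 = 0.07297.
So the interval runs from -0.5741 to -0.4282.

(-0.5741, -0.4282)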